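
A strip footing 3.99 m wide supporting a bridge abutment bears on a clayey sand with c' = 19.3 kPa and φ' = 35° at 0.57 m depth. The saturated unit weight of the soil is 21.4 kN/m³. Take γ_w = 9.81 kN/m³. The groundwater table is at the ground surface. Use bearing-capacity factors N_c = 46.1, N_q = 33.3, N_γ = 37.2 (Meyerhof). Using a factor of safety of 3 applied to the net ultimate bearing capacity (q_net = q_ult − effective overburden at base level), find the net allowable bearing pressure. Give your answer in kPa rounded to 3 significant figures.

Water table at ground surface, so effective unit weight γ' = 21.4 − 9.81 = 11.59 kN/m³ is used throughout; overburden q = 11.59 × 0.57 = 6.6063 kPa; the same γ' applies in the ½γBN_γ term.
Cohesion term c·N_c = 19.3 × 46.1 = 889.73 kPa; surcharge term q·N_q = 6.6063 × 33.3 = 219.99 kPa; self-weight term 0.5·γ·B·N_γ = 0.5 × 11.59 × 3.99 × 37.2 = 860.14 kPa.
q_ult = 889.73 + 219.99 + 860.14 = 1969.9 kPa.
Net ultimate: q_net = 1969.9 − 6.6063 = 1963.3 kPa.
q_all(net) = 1963.3 / 3 = 654.42 kPa.

q_all(net) ≈ 654 kPa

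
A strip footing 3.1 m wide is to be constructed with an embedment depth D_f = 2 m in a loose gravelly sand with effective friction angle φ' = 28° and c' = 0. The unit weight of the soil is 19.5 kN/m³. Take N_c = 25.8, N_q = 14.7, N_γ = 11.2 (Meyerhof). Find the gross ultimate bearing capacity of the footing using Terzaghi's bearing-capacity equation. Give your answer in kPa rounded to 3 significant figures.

q_ult ≈ 912 kPa

Overburden at base level: q = 19.5 × 2 = 39 kPa.
Surcharge term q·N_q = 39 × 14.7 = 573.3 kPa; self-weight term 0.5·γ·B·N_γ = 0.5 × 19.5 × 3.1 × 11.2 = 338.52 kPa.
q_ult = 573.3 + 338.52 = 911.82 kPa.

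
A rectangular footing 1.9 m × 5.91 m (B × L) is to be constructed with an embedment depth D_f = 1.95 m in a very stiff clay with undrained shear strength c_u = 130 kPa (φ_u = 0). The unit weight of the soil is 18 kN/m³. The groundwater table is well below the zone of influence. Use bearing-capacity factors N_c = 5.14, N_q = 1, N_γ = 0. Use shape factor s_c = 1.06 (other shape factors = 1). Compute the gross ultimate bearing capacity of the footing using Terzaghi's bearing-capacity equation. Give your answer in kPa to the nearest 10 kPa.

q_ult ≈ 740 kPa

Overburden at base level: q = 18 × 1.95 = 35.1 kPa.
Cohesion term c·N_c·s_c = 130 × 5.14 × 1.06 = 708.29 kPa; surcharge term q·N_q = 35.1 × 1 = 35.1 kPa.
q_ult = 708.29 + 35.1 = 743.39 kPa.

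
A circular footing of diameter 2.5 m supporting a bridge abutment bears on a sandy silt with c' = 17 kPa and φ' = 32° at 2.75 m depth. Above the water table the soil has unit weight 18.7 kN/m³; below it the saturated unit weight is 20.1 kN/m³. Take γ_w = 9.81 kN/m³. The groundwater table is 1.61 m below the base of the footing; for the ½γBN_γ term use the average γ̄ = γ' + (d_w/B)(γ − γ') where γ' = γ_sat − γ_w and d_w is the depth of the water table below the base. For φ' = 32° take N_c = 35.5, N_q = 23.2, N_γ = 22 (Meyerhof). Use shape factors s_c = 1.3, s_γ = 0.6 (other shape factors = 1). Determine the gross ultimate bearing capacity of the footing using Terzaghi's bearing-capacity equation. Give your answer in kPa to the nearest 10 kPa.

q_ult ≈ 2240 kPa

Effective surcharge at the founding depth q = γ·D_f = 18.7 × 2.75 = 51.425 kPa.
With d_w = 1.61 m < B, γ̄ = 10.29 + (1.61/2.5) × (18.7 − 10.29) = 15.706 kN/m³.
q_ult = c·N_c·s_c + q·N_q + 0.5·γ·B·N_γ·s_γ
     = 17 × 35.5 × 1.3 + 51.425 × 23.2 + 0.5 × 15.706 × 2.5 × 22 × 0.6
     = 784.55 + 1193.1 + 259.15 = 2236.8 kPa.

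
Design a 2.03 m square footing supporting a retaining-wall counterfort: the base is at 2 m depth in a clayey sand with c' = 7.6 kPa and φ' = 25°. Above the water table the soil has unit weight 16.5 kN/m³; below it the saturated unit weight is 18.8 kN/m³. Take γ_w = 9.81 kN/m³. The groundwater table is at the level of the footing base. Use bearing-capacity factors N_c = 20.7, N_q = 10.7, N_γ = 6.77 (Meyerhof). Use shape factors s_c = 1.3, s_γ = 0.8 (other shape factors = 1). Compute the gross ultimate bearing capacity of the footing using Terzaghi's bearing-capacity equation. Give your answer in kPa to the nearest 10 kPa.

q_ult ≈ 610 kPa

Overburden at base level: q = 16.5 × 2 = 33 kPa.
Below the base the soil is submerged, so the ½γBN_γ term uses γ' = 18.8 − 9.81 = 8.99 kN/m³.
Cohesion term c·N_c·s_c = 7.6 × 20.7 × 1.3 = 204.52 kPa; surcharge term q·N_q = 33 × 10.7 = 353.1 kPa; self-weight term 0.5·γ·B·N_γ·s_γ = 0.5 × 8.99 × 2.03 × 6.77 × 0.8 = 49.42 kPa.
q_ult = 204.52 + 353.1 + 49.42 = 607.04 kPa.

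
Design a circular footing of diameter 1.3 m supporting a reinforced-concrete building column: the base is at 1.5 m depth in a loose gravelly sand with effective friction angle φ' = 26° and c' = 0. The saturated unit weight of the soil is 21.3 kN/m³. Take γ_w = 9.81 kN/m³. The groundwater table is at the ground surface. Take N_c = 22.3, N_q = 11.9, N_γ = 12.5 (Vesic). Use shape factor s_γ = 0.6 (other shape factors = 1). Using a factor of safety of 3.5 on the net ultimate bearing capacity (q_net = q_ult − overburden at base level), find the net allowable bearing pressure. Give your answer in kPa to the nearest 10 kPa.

γ' = 21.3 − 9.81 = 11.49 kN/m³ (submerged throughout). q = 11.49 × 1.5 = 17.235 kPa; the same γ' applies in the ½γBN_γ term.
q·N_q = 17.235 × 11.9 = 205.1 kPa
0.5·γ·B·N_γ·s_γ = 0.5 × 11.49 × 1.3 × 12.5 × 0.6 = 56.014 kPa
q_ult = 205.1 + 56.014 = 261.11 kPa.
q_net = 261.11 − 17.235 = 243.88 kPa.
q_all(net) = 243.88 / 3.5 = 69.679 kPa.

q_all(net) ≈ 70 kPa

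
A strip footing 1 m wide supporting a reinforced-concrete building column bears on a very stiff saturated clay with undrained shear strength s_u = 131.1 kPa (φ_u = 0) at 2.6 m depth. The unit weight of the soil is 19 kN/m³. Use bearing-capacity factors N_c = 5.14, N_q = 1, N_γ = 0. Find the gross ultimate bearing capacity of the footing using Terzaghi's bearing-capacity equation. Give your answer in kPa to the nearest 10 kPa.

q = γ·D_f = 19 × 2.6 = 49.4 kPa.
c·N_c = 131.1 × 5.14 = 673.85 kPa
q·N_q = 49.4 × 1 = 49.4 kPa
q_ult = 673.85 + 49.4 = 723.25 kPa.

q_ult ≈ 720 kPa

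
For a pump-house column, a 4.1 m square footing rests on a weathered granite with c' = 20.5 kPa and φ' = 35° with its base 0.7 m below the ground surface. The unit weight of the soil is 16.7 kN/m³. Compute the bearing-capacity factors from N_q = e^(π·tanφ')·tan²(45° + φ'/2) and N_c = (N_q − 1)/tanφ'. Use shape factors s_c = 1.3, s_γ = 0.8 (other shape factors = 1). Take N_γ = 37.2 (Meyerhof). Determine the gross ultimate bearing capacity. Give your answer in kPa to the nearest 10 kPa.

q_ult ≈ 2640 kPa

tan35° = 0.7002, so N_q = e^(π×0.7002)·tan²(62.5°) = 9.023 × 3.69 = 33.3.
N_c = (33.3 − 1)/tan35° = 46.12.
q = γ·D_f = 16.7 × 0.7 = 11.69 kPa.
c·N_c·s_c = 20.5 × 46.124 × 1.3 = 1229.2 kPa
q·N_q = 11.69 × 33.296 = 389.23 kPa
0.5·γ·B·N_γ·s_γ = 0.5 × 16.7 × 4.1 × 37.2 × 0.8 = 1018.8 kPa
q_ult = 1229.2 + 389.23 + 1018.8 = 2637.3 kPa.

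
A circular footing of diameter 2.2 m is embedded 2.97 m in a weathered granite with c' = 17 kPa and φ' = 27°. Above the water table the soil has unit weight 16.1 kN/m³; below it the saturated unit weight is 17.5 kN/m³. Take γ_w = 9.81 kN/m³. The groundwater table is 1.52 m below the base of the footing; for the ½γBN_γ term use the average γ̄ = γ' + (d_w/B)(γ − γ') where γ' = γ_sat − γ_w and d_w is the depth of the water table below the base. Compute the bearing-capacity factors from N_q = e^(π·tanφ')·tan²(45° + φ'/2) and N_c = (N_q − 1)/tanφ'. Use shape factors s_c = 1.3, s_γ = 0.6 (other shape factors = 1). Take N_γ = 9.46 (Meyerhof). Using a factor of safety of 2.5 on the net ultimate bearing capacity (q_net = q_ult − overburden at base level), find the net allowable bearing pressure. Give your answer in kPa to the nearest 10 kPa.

q_all(net) ≈ 480 kPa

N_q = e^(π·tan27°)·tan²(58.5°) = 13.2; N_c = (N_q − 1)/tanφ' = 23.94.
q = γ·D_f = 16.1 × 2.97 = 47.817 kPa.
γ' = 7.69 kN/m³; averaging over the depth B below the base, γ̄ = γ' + (d_w/B)(γ − γ') = 13.501 kN/m³.
c·N_c·s_c = 17 × 23.942 × 1.3 = 529.12 kPa
q·N_q = 47.817 × 13.199 = 631.14 kPa
0.5·γ·B·N_γ·s_γ = 0.5 × 13.501 × 2.2 × 9.46 × 0.6 = 84.292 kPa
q_ult = 529.12 + 631.14 + 84.292 = 1244.6 kPa.
q_net = 1244.6 − 47.817 = 1196.7 kPa.
q_all(net) = 1196.7 / 2.5 = 478.7 kPa.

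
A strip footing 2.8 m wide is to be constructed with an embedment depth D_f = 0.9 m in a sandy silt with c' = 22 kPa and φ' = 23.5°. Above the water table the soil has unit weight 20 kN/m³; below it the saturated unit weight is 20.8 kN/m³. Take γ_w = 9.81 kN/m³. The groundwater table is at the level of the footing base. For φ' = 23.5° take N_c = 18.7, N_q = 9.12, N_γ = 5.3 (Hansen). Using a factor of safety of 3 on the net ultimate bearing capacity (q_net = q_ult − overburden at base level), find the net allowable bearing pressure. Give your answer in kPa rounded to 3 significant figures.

q_all(net) ≈ 213 kPa

q = γ·D_f = 20 × 0.9 = 18 kPa.
For the ½γBN_γ term take γ' = 20.8 − 9.81 = 10.99 kN/m³ (soil below base is submerged).
c·N_c = 22 × 18.7 = 411.4 kPa
q·N_q = 18 × 9.12 = 164.16 kPa
0.5·γ·B·N_γ = 0.5 × 10.99 × 2.8 × 5.3 = 81.546 kPa
q_ult = 411.4 + 164.16 + 81.546 = 657.11 kPa.
q_net = 657.11 − 18 = 639.11 kPa.
q_all(net) = 639.11 / 3 = 213.04 kPa.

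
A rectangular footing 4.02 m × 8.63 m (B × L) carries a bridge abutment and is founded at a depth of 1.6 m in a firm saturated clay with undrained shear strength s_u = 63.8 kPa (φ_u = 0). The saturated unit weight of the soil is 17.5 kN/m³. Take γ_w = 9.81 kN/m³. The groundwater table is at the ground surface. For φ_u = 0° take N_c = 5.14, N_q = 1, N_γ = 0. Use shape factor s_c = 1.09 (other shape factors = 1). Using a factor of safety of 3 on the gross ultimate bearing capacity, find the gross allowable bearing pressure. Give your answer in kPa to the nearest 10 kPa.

q_all ≈ 120 kPa

γ' = 17.5 − 9.81 = 7.69 kN/m³ (submerged throughout). q = 7.69 × 1.6 = 12.304 kPa.
c·N_c·s_c = 63.8 × 5.14 × 1.09 = 357.45 kPa
q·N_q = 12.304 × 1 = 12.304 kPa
q_ult = 357.45 + 12.304 = 369.75 kPa.
q_all = 369.75 / 3 = 123.25 kPa.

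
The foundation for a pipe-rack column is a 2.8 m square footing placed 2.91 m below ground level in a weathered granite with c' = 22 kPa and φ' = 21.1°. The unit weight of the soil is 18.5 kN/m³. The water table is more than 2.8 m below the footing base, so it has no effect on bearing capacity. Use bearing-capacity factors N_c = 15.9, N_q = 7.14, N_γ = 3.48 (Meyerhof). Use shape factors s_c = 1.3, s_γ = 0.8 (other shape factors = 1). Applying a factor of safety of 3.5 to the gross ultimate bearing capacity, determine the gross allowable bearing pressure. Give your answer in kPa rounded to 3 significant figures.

q_all ≈ 260 kPa

Effective surcharge at the founding depth q = γ·D_f = 18.5 × 2.91 = 53.835 kPa.
q_ult = c·N_c·s_c + q·N_q + 0.5·γ·B·N_γ·s_γ
     = 22 × 15.9 × 1.3 + 53.835 × 7.14 + 0.5 × 18.5 × 2.8 × 3.48 × 0.8
     = 454.74 + 384.38 + 72.106 = 911.23 kPa.
q_all = q_ult / FS = 911.23 / 3.5 = 260.35 kPa.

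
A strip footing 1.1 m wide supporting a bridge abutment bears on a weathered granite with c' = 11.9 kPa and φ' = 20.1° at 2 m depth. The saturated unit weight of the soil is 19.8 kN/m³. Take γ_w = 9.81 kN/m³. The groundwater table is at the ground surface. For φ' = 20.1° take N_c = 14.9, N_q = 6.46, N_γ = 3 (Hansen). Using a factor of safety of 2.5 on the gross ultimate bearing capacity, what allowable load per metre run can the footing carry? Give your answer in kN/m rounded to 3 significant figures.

≈ 142 kN/m

γ' = 19.8 − 9.81 = 9.99 kN/m³ (submerged throughout). q = 9.99 × 2 = 19.98 kPa; the same γ' applies in the ½γBN_γ term.
c·N_c = 11.9 × 14.9 = 177.31 kPa
q·N_q = 19.98 × 6.46 = 129.07 kPa
0.5·γ·B·N_γ = 0.5 × 9.99 × 1.1 × 3 = 16.483 kPa
q_ult = 177.31 + 129.07 + 16.483 = 322.86 kPa.
Gross allowable pressure q_all = 322.86 / 2.5 = 129.15 kPa.
Allowable wall load = q_all × B = 129.15 × 1.1 = 142.06 kN per metre run.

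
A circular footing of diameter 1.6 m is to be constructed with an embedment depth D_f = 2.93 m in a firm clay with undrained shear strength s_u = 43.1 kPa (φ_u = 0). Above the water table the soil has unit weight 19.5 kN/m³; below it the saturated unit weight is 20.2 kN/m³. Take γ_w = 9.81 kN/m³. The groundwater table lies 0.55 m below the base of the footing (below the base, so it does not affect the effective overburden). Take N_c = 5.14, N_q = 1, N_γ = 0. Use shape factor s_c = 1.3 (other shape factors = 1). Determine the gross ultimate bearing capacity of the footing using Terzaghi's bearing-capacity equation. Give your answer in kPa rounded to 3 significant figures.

Effective surcharge at the founding depth q = γ·D_f = 19.5 × 2.93 = 57.135 kPa.
q_ult = c·N_c·s_c + q·N_q
     = 43.1 × 5.14 × 1.3 + 57.135 × 1
     = 287.99 + 57.135 = 345.13 kPa.

q_ult ≈ 345 kPa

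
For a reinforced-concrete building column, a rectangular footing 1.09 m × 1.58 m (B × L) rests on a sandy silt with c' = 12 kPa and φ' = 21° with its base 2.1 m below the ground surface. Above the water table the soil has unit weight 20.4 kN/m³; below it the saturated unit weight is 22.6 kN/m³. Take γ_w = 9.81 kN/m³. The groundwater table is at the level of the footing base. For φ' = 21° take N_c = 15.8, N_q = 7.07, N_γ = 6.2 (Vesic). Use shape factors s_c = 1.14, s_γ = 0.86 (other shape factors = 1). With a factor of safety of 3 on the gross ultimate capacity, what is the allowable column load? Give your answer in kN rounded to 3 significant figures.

Overburden at base level: q = 20.4 × 2.1 = 42.84 kPa.
Below the base the soil is submerged, so the ½γBN_γ term uses γ' = 22.6 − 9.81 = 12.79 kN/m³.
Cohesion term c·N_c·s_c = 12 × 15.8 × 1.14 = 216.14 kPa; surcharge term q·N_q = 42.84 × 7.07 = 302.88 kPa; self-weight term 0.5·γ·B·N_γ·s_γ = 0.5 × 12.79 × 1.09 × 6.2 × 0.86 = 37.167 kPa.
q_ult = 216.14 + 302.88 + 37.167 = 556.19 kPa.
Gross allowable pressure q_all = 556.19 / 3 = 185.4 kPa.
Footing area = 1.7222 m², so allowable column load = 185.4 × 1.7222 = 319.29 kN.

P_all ≈ 319 kN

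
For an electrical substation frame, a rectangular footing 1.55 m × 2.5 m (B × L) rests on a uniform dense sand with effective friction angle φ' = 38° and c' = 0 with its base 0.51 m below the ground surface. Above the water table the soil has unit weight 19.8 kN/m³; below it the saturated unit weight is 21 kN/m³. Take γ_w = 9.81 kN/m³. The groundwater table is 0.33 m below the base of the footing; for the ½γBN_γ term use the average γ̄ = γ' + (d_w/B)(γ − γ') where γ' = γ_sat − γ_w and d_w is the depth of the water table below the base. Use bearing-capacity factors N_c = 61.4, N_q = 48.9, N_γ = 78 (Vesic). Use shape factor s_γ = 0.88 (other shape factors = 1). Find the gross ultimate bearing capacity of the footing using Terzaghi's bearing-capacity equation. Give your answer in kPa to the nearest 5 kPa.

Effective surcharge at the founding depth q = γ·D_f = 19.8 × 0.51 = 10.098 kPa.
With d_w = 0.33 m < B, γ̄ = 11.19 + (0.33/1.55) × (19.8 − 11.19) = 13.023 kN/m³.
q_ult = q·N_q + 0.5·γ·B·N_γ·s_γ
     = 10.098 × 48.9 + 0.5 × 13.023 × 1.55 × 78 × 0.88
     = 493.79 + 692.78 = 1186.6 kPa.

q_ult ≈ 1185 kPa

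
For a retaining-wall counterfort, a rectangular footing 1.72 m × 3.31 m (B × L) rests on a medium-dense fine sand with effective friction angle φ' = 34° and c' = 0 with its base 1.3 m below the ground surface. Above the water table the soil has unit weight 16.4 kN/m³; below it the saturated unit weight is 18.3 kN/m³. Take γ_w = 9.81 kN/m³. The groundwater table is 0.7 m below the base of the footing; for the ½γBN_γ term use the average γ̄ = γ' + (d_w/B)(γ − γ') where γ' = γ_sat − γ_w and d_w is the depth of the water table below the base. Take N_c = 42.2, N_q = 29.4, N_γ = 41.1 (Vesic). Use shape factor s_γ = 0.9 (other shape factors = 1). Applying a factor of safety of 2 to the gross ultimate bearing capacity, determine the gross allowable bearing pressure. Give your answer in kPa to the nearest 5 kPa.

q = γ·D_f = 16.4 × 1.3 = 21.32 kPa.
γ' = 8.49 kN/m³; averaging over the depth B below the base, γ̄ = γ' + (d_w/B)(γ − γ') = 11.709 kN/m³.
q·N_q = 21.32 × 29.4 = 626.81 kPa
0.5·γ·B·N_γ·s_γ = 0.5 × 11.709 × 1.72 × 41.1 × 0.9 = 372.49 kPa
q_ult = 626.81 + 372.49 = 999.29 kPa.
q_all = q_ult / FS = 999.29 / 2 = 499.65 kPa.

q_all ≈ 500 kPa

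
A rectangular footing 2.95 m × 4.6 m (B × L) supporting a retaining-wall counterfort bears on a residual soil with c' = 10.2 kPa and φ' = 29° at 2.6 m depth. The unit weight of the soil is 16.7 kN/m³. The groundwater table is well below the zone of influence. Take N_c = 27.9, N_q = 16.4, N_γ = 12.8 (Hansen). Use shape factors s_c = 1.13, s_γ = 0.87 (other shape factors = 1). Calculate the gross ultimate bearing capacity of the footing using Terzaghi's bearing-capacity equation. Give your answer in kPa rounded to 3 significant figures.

Effective surcharge at the founding depth q = γ·D_f = 16.7 × 2.6 = 43.42 kPa.
q_ult = c·N_c·s_c + q·N_q + 0.5·γ·B·N_γ·s_γ
     = 10.2 × 27.9 × 1.13 + 43.42 × 16.4 + 0.5 × 16.7 × 2.95 × 12.8 × 0.87
     = 321.58 + 712.09 + 274.31 = 1308 kPa.

q_ult ≈ 1310 kPa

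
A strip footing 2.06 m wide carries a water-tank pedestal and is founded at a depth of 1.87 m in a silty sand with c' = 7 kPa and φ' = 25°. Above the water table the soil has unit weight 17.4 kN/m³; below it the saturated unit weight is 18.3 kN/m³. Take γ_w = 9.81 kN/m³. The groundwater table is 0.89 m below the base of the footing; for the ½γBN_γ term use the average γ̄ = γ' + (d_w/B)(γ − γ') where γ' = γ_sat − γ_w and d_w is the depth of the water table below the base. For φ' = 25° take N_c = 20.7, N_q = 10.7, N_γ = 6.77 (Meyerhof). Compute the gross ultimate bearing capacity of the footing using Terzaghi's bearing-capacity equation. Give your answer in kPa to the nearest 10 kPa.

Effective surcharge at the founding depth q = γ·D_f = 17.4 × 1.87 = 32.538 kPa.
With d_w = 0.89 m < B, γ̄ = 8.49 + (0.89/2.06) × (17.4 − 8.49) = 12.339 kN/m³.
q_ult = c·N_c + q·N_q + 0.5·γ·B·N_γ
     = 7 × 20.7 + 32.538 × 10.7 + 0.5 × 12.339 × 2.06 × 6.77
     = 144.9 + 348.16 + 86.044 = 579.1 kPa.

q_ult ≈ 580 kPa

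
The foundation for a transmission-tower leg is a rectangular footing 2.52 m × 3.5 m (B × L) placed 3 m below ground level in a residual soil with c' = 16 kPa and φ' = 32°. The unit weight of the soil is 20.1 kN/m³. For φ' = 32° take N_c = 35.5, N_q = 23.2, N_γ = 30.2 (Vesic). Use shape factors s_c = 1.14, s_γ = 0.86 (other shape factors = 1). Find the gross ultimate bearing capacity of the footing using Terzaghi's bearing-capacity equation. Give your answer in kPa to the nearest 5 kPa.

q_ult ≈ 2705 kPa

q = γ·D_f = 20.1 × 3 = 60.3 kPa.
c·N_c·s_c = 16 × 35.5 × 1.14 = 647.52 kPa
q·N_q = 60.3 × 23.2 = 1399 kPa
0.5·γ·B·N_γ·s_γ = 0.5 × 20.1 × 2.52 × 30.2 × 0.86 = 657.77 kPa
q_ult = 647.52 + 1399 + 657.77 = 2704.2 kPa.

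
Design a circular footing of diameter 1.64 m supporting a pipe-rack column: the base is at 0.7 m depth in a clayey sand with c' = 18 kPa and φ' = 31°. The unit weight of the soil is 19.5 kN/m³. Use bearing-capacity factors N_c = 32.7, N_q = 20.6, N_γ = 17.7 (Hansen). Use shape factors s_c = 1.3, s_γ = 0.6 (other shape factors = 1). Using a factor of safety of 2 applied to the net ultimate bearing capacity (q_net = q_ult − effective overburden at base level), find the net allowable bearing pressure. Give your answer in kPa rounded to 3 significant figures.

q_all(net) ≈ 601 kPa

Overburden at base level: q = 19.5 × 0.7 = 13.65 kPa.
Cohesion term c·N_c·s_c = 18 × 32.7 × 1.3 = 765.18 kPa; surcharge term q·N_q = 13.65 × 20.6 = 281.19 kPa; self-weight term 0.5·γ·B·N_γ·s_γ = 0.5 × 19.5 × 1.64 × 17.7 × 0.6 = 169.81 kPa.
q_ult = 765.18 + 281.19 + 169.81 = 1216.2 kPa.
Net ultimate: q_net = 1216.2 − 13.65 = 1202.5 kPa.
q_all(net) = 1202.5 / 2 = 601.27 kPa.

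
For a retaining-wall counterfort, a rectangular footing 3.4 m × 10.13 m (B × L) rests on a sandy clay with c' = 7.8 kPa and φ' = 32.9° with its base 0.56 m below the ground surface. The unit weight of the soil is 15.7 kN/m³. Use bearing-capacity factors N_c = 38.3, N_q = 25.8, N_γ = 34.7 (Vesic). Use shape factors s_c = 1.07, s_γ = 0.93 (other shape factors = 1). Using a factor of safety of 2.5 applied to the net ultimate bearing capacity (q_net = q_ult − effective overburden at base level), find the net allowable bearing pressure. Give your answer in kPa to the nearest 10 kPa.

q_all(net) ≈ 560 kPa

Effective surcharge at the founding depth q = γ·D_f = 15.7 × 0.56 = 8.792 kPa.
q_ult = c·N_c·s_c + q·N_q + 0.5·γ·B·N_γ·s_γ
     = 7.8 × 38.3 × 1.07 + 8.792 × 25.8 + 0.5 × 15.7 × 3.4 × 34.7 × 0.93
     = 319.65 + 226.83 + 861.31 = 1407.8 kPa.
Net ultimate: q_net = 1407.8 − 8.792 = 1399 kPa.
q_all(net) = 1399 / 2.5 = 559.6 kPa.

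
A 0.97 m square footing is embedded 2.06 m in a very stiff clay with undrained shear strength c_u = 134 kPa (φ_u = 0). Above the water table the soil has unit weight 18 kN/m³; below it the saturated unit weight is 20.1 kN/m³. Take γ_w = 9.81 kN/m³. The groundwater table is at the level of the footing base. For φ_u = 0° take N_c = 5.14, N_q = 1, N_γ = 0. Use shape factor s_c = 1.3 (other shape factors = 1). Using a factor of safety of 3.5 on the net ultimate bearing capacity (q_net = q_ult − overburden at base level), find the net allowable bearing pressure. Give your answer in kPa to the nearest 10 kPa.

q_all(net) ≈ 260 kPa

Overburden at base level: q = 18 × 2.06 = 37.08 kPa.
Cohesion term c·N_c·s_c = 134 × 5.14 × 1.3 = 895.39 kPa; surcharge term q·N_q = 37.08 × 1 = 37.08 kPa.
q_ult = 895.39 + 37.08 = 932.47 kPa.
q_net = 932.47 − 37.08 = 895.39 kPa.
q_all(net) = 895.39 / 3.5 = 255.83 kPa.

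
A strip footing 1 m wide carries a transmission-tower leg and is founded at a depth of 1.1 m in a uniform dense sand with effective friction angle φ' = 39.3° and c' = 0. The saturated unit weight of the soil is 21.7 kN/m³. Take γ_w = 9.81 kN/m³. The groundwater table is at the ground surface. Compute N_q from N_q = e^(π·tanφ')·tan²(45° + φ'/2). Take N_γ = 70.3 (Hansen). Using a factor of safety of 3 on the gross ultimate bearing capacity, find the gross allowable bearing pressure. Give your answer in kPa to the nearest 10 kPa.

q_all ≈ 390 kPa

N_q = e^(π·tan39.3°)·tan²(64.65°) = 58.29.
γ' = 21.7 − 9.81 = 11.89 kN/m³ (submerged throughout). q = 11.89 × 1.1 = 13.079 kPa; the same γ' applies in the ½γBN_γ term.
q·N_q = 13.079 × 58.291 = 762.39 kPa
0.5·γ·B·N_γ = 0.5 × 11.89 × 1 × 70.3 = 417.93 kPa
q_ult = 762.39 + 417.93 = 1180.3 kPa.
q_all = 1180.3 / 3 = 393.44 kPa.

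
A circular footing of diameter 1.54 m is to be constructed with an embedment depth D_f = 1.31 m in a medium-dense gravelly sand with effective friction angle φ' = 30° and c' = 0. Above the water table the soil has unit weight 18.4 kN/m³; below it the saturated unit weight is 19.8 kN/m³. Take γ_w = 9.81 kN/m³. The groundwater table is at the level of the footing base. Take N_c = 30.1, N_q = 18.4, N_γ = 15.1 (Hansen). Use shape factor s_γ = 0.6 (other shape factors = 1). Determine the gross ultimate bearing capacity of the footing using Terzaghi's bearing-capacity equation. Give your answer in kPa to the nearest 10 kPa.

Effective surcharge at the founding depth q = γ·D_f = 18.4 × 1.31 = 24.104 kPa.
The water table coincides with the base, so in the self-weight term γ → γ' = 9.99 kN/m³.
q_ult = q·N_q + 0.5·γ·B·N_γ·s_γ
     = 24.104 × 18.4 + 0.5 × 9.99 × 1.54 × 15.1 × 0.6
     = 443.51 + 69.692 = 513.21 kPa.

q_ult ≈ 510 kPa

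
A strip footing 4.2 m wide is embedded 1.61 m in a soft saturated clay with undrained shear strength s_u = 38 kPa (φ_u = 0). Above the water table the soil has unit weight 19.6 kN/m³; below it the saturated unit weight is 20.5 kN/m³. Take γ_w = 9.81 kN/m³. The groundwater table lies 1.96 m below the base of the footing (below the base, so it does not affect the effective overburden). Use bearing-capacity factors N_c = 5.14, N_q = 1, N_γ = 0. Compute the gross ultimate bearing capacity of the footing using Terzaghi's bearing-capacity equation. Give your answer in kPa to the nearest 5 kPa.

q_ult ≈ 225 kPa

q = γ·D_f = 19.6 × 1.61 = 31.556 kPa.
c·N_c = 38 × 5.14 = 195.32 kPa
q·N_q = 31.556 × 1 = 31.556 kPa
q_ult = 195.32 + 31.556 = 226.88 kPa.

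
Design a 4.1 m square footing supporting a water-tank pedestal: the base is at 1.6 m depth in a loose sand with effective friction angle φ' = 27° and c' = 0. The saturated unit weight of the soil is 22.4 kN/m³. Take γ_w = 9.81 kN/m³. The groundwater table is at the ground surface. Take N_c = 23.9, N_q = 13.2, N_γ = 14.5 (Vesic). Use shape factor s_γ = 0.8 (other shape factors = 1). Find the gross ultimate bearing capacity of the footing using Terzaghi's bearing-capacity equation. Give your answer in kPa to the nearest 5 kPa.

q_ult ≈ 565 kPa

Water table at ground surface, so effective unit weight γ' = 22.4 − 9.81 = 12.59 kN/m³ is used throughout; overburden q = 12.59 × 1.6 = 20.144 kPa; the same γ' applies in the ½γBN_γ term.
Surcharge term q·N_q = 20.144 × 13.2 = 265.9 kPa; self-weight term 0.5·γ·B·N_γ·s_γ = 0.5 × 12.59 × 4.1 × 14.5 × 0.8 = 299.39 kPa.
q_ult = 265.9 + 299.39 = 565.29 kPa.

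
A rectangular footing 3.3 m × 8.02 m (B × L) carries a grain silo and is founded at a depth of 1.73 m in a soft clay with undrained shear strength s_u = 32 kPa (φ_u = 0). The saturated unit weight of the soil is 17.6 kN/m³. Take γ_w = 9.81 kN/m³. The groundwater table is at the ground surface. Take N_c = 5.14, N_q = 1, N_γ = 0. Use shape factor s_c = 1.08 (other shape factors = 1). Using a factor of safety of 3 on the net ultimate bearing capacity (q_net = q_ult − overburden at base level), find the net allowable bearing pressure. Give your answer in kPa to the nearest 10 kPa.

q_all(net) ≈ 60 kPa

γ' = 17.6 − 9.81 = 7.79 kN/m³ (submerged throughout). q = 7.79 × 1.73 = 13.477 kPa.
c·N_c·s_c = 32 × 5.14 × 1.08 = 177.64 kPa
q·N_q = 13.477 × 1 = 13.477 kPa
q_ult = 177.64 + 13.477 = 191.12 kPa.
q_net = 191.12 − 13.477 = 177.64 kPa.
q_all(net) = 177.64 / 3 = 59.213 kPa.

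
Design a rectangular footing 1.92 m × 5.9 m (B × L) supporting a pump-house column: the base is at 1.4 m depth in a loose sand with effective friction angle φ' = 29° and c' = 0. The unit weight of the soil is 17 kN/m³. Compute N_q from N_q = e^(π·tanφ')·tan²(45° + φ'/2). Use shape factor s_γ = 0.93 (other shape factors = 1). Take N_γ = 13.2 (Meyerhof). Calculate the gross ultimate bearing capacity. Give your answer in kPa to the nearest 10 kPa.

q_ult ≈ 590 kPa

tan29° = 0.5543, so N_q = e^(π×0.5543)·tan²(59.5°) = 5.705 × 2.882 = 16.44.
Overburden at base level: q = 17 × 1.4 = 23.8 kPa.
Surcharge term q·N_q = 23.8 × 16.443 = 391.35 kPa; self-weight term 0.5·γ·B·N_γ·s_γ = 0.5 × 17 × 1.92 × 13.2 × 0.93 = 200.34 kPa.
q_ult = 391.35 + 200.34 = 591.7 kPa.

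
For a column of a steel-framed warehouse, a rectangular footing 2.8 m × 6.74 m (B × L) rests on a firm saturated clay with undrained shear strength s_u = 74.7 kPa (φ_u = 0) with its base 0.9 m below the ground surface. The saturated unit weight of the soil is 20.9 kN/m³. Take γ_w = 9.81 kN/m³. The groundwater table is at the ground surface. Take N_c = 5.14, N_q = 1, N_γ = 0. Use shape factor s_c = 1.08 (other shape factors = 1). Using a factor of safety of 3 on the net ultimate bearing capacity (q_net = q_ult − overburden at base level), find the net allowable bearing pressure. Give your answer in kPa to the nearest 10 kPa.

Water table at ground surface, so effective unit weight γ' = 20.9 − 9.81 = 11.09 kN/m³ is used throughout; overburden q = 11.09 × 0.9 = 9.981 kPa.
Cohesion term c·N_c·s_c = 74.7 × 5.14 × 1.08 = 414.67 kPa; surcharge term q·N_q = 9.981 × 1 = 9.981 kPa.
q_ult = 414.67 + 9.981 = 424.66 kPa.
q_net = 424.66 − 9.981 = 414.67 kPa.
q_all(net) = 414.67 / 3 = 138.22 kPa.

q_all(net) ≈ 140 kPa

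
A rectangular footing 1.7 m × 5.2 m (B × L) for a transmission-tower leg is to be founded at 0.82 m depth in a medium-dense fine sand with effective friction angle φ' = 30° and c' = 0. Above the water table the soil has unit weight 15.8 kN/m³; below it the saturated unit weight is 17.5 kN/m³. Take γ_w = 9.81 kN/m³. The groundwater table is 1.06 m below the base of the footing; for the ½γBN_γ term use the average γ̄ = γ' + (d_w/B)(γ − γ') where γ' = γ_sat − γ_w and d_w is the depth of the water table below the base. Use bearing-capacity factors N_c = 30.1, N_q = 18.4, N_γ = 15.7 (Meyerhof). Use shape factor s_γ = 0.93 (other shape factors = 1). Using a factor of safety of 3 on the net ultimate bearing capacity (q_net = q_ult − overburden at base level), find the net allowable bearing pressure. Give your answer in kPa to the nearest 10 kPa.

q_all(net) ≈ 130 kPa

q = γ·D_f = 15.8 × 0.82 = 12.956 kPa.
γ' = 7.69 kN/m³; averaging over the depth B below the base, γ̄ = γ' + (d_w/B)(γ − γ') = 12.747 kN/m³.
q·N_q = 12.956 × 18.4 = 238.39 kPa
0.5·γ·B·N_γ·s_γ = 0.5 × 12.747 × 1.7 × 15.7 × 0.93 = 158.2 kPa
q_ult = 238.39 + 158.2 = 396.59 kPa.
q_net = 396.59 − 12.956 = 383.63 kPa.
q_all(net) = 383.63 / 3 = 127.88 kPa.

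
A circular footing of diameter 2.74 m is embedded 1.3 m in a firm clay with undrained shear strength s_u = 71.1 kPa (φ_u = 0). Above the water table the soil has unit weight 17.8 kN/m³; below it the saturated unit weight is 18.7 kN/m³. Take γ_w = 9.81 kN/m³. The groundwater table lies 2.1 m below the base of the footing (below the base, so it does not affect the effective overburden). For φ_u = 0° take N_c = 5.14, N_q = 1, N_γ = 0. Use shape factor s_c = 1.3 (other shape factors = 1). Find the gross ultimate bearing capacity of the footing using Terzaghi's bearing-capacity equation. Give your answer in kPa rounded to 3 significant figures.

q_ult ≈ 498 kPa

Overburden at base level: q = 17.8 × 1.3 = 23.14 kPa.
Cohesion term c·N_c·s_c = 71.1 × 5.14 × 1.3 = 475.09 kPa; surcharge term q·N_q = 23.14 × 1 = 23.14 kPa.
q_ult = 475.09 + 23.14 = 498.23 kPa.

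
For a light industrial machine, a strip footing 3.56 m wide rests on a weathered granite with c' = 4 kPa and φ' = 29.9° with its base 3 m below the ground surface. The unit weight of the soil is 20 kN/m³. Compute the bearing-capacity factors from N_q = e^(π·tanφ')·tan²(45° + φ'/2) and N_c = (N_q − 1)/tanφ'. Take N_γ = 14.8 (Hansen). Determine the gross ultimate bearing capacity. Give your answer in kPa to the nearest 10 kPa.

tan29.9° = 0.575, so N_q = e^(π×0.575)·tan²(59.95°) = 6.089 × 2.988 = 18.19.
N_c = (18.19 − 1)/tan29.9° = 29.9.
Overburden at base level: q = 20 × 3 = 60 kPa.
Cohesion term c·N_c = 4 × 29.901 = 119.6 kPa; surcharge term q·N_q = 60 × 18.194 = 1091.6 kPa; self-weight term 0.5·γ·B·N_γ = 0.5 × 20 × 3.56 × 14.8 = 526.88 kPa.
q_ult = 119.6 + 1091.6 + 526.88 = 1738.1 kPa.

q_ult ≈ 1740 kPa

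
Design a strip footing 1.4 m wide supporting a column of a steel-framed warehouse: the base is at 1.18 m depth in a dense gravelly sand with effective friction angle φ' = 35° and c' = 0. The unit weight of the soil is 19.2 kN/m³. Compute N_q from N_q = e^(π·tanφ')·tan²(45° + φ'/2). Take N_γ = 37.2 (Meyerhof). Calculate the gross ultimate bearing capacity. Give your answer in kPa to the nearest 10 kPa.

tan35° = 0.7002, so N_q = e^(π×0.7002)·tan²(62.5°) = 9.023 × 3.69 = 33.3.
q = γ·D_f = 19.2 × 1.18 = 22.656 kPa.
q·N_q = 22.656 × 33.296 = 754.36 kPa
0.5·γ·B·N_γ = 0.5 × 19.2 × 1.4 × 37.2 = 499.97 kPa
q_ult = 754.36 + 499.97 = 1254.3 kPa.

q_ult ≈ 1250 kPa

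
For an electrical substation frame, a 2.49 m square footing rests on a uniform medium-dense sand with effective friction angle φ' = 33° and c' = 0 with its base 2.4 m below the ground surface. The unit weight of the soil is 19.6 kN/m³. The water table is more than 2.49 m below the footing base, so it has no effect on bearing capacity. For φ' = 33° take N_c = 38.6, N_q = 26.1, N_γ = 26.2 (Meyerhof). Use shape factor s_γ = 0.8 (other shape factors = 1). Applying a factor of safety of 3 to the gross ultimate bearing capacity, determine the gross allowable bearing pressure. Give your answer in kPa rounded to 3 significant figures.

Overburden at base level: q = 19.6 × 2.4 = 47.04 kPa.
Surcharge term q·N_q = 47.04 × 26.1 = 1227.7 kPa; self-weight term 0.5·γ·B·N_γ·s_γ = 0.5 × 19.6 × 2.49 × 26.2 × 0.8 = 511.47 kPa.
q_ult = 1227.7 + 511.47 = 1739.2 kPa.
q_all = q_ult / FS = 1739.2 / 3 = 579.74 kPa.

q_all ≈ 580 kPa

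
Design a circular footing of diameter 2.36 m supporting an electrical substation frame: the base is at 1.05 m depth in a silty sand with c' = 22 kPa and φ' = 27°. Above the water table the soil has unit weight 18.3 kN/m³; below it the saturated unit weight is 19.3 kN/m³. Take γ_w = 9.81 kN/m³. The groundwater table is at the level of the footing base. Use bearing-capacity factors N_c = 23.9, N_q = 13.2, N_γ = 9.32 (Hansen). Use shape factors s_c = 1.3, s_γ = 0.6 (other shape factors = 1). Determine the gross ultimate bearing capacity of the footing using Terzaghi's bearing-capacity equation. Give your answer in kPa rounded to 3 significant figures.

Overburden at base level: q = 18.3 × 1.05 = 19.215 kPa.
Below the base the soil is submerged, so the ½γBN_γ term uses γ' = 19.3 − 9.81 = 9.49 kN/m³.
Cohesion term c·N_c·s_c = 22 × 23.9 × 1.3 = 683.54 kPa; surcharge term q·N_q = 19.215 × 13.2 = 253.64 kPa; self-weight term 0.5·γ·B·N_γ·s_γ = 0.5 × 9.49 × 2.36 × 9.32 × 0.6 = 62.62 kPa.
q_ult = 683.54 + 253.64 + 62.62 = 999.8 kPa.

q_ult ≈ 1000 kPa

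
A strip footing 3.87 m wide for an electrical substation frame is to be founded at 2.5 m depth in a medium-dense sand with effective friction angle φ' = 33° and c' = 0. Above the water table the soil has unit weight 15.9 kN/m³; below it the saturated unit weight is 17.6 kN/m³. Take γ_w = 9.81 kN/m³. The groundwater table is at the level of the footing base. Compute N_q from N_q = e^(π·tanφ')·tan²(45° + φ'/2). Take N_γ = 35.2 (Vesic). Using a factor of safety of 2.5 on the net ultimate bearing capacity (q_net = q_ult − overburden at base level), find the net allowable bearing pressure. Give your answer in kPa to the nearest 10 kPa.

q_all(net) ≈ 610 kPa

N_q = e^(π·tan33°)·tan²(61.5°) = 26.09.
q = γ·D_f = 15.9 × 2.5 = 39.75 kPa.
For the ½γBN_γ term take γ' = 17.6 − 9.81 = 7.79 kN/m³ (soil below base is submerged).
q·N_q = 39.75 × 26.092 = 1037.2 kPa
0.5·γ·B·N_γ = 0.5 × 7.79 × 3.87 × 35.2 = 530.59 kPa
q_ult = 1037.2 + 530.59 = 1567.7 kPa.
q_net = 1567.7 − 39.75 = 1528 kPa.
q_all(net) = 1528 / 2.5 = 611.2 kPa.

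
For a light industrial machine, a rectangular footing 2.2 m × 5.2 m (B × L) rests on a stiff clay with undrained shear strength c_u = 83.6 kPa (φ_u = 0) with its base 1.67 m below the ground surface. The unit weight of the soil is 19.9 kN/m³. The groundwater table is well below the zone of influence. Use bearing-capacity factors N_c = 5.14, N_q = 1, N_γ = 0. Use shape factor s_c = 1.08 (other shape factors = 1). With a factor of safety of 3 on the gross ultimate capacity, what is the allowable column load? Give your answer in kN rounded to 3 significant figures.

Effective surcharge at the founding depth q = γ·D_f = 19.9 × 1.67 = 33.233 kPa.
q_ult = c·N_c·s_c + q·N_q
     = 83.6 × 5.14 × 1.08 + 33.233 × 1
     = 464.08 + 33.233 = 497.31 kPa.
Gross allowable pressure q_all = 497.31 / 3 = 165.77 kPa.
Footing area = 11.44 m², so allowable column load = 165.77 × 11.44 = 1896.4 kN.

P_all ≈ 1900 kN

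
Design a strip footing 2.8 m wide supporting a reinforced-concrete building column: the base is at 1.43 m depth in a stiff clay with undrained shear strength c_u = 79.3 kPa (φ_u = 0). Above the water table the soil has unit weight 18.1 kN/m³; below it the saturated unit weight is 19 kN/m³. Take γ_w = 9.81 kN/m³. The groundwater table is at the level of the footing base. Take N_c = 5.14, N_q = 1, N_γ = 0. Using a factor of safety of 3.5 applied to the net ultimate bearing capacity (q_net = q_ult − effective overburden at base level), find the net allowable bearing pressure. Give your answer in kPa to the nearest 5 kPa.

Effective surcharge at the founding depth q = γ·D_f = 18.1 × 1.43 = 25.883 kPa.
q_ult = c·N_c + q·N_q
     = 79.3 × 5.14 + 25.883 × 1
     = 407.6 + 25.883 = 433.48 kPa.
Net ultimate: q_net = 433.48 − 25.883 = 407.6 kPa.
q_all(net) = 407.6 / 3.5 = 116.46 kPa.

q_all(net) ≈ 115 kPa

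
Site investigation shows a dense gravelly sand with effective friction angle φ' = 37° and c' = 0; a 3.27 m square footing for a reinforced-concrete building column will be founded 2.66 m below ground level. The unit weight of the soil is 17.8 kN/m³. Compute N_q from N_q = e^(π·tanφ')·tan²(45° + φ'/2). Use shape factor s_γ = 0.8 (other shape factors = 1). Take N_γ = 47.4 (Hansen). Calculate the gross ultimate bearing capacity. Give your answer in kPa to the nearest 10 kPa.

q_ult ≈ 3140 kPa

tan37° = 0.7536, so N_q = e^(π×0.7536)·tan²(63.5°) = 10.669 × 4.023 = 42.92.
Effective surcharge at the founding depth q = γ·D_f = 17.8 × 2.66 = 47.348 kPa.
q_ult = q·N_q + 0.5·γ·B·N_γ·s_γ
     = 47.348 × 42.92 + 0.5 × 17.8 × 3.27 × 47.4 × 0.8
     = 2032.2 + 1103.6 = 3135.8 kPa.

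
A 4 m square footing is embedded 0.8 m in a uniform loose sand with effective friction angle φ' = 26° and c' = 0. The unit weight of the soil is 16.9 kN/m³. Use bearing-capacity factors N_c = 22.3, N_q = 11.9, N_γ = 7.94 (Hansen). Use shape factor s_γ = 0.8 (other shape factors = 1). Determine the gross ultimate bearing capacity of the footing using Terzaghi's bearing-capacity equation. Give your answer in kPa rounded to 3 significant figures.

Overburden at base level: q = 16.9 × 0.8 = 13.52 kPa.
Surcharge term q·N_q = 13.52 × 11.9 = 160.89 kPa; self-weight term 0.5·γ·B·N_γ·s_γ = 0.5 × 16.9 × 4 × 7.94 × 0.8 = 214.7 kPa.
q_ult = 160.89 + 214.7 = 375.59 kPa.

q_ult ≈ 376 kPa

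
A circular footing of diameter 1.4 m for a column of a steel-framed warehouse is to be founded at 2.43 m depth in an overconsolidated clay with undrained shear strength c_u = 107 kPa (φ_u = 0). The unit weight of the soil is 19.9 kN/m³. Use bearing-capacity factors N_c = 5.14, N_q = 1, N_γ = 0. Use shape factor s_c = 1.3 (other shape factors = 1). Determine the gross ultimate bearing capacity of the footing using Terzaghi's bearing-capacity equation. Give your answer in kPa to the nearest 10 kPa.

q = γ·D_f = 19.9 × 2.43 = 48.357 kPa.
c·N_c·s_c = 107 × 5.14 × 1.3 = 714.97 kPa
q·N_q = 48.357 × 1 = 48.357 kPa
q_ult = 714.97 + 48.357 = 763.33 kPa.

q_ult ≈ 760 kPa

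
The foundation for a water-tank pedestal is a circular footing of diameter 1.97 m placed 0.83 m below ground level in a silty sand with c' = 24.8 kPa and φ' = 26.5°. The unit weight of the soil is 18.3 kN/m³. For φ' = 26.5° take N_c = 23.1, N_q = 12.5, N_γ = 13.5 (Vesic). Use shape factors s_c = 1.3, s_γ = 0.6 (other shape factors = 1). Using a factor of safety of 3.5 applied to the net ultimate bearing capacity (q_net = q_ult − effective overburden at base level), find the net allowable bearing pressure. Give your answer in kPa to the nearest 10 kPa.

q_all(net) ≈ 300 kPa

q = γ·D_f = 18.3 × 0.83 = 15.189 kPa.
c·N_c·s_c = 24.8 × 23.1 × 1.3 = 744.74 kPa
q·N_q = 15.189 × 12.5 = 189.86 kPa
0.5·γ·B·N_γ·s_γ = 0.5 × 18.3 × 1.97 × 13.5 × 0.6 = 146.01 kPa
q_ult = 744.74 + 189.86 + 146.01 = 1080.6 kPa.
Net ultimate: q_net = 1080.6 − 15.189 = 1065.4 kPa.
q_all(net) = 1065.4 / 3.5 = 304.41 kPa.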